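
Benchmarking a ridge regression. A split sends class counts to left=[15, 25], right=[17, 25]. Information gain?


Parent = [32, 50], H_parent = 0.965
H_left = 0.9544 (n=40), H_right = 0.9737 (n=42)
H_children = (40/82)·0.9544 + (42/82)·0.9737 = 0.9643
IG = 0.965 - 0.9643 = 0.0007

0.0007


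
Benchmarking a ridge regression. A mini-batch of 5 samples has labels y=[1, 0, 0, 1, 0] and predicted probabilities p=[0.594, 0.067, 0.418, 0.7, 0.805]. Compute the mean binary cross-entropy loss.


L[0] = -ln(0.594) = 0.5209
L[1] = -ln(1-0.067) = -ln(0.933) = 0.0694
L[2] = -ln(1-0.418) = -ln(0.582) = 0.5413
L[3] = -ln(0.7) = 0.3567
L[4] = -ln(1-0.805) = -ln(0.195) = 1.6348
mean = (0.5209 + 0.0694 + 0.5413 + 0.3567 + 1.6348)/5 = 0.6246

0.6246


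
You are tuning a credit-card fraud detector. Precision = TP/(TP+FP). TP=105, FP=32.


Precision = TP/(TP+FP)
= 105/(105+32)
= 105/137 = 76.64%

76.64%


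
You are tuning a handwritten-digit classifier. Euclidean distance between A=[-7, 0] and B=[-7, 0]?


d = √((-7+ 7)² + (0-0)²)
  = √(0 + 0)
  = √0 = 0.0

0.0


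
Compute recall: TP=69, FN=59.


Recall = TP/(TP+FN)
= 69/(69+59)
= 69/128 = 53.91%

53.91%


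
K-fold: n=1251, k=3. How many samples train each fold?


Fold size = 1251/3 = 417
Training per fold = 1251 - 417 = 834

834


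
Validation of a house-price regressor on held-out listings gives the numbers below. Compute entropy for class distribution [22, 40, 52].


Probabilities: [22/114, 40/114, 52/114] ≈ [0.193, 0.3509, 0.4561]
H = -((22/114)·log₂(22/114) + (40/114)·log₂(40/114) + (52/114)·log₂(52/114))
  = 1.5048 bits

1.5048 bits


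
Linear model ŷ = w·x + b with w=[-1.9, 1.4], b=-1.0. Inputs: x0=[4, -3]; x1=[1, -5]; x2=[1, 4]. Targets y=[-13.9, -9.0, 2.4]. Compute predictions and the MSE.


ŷ0 = (-1.9)·(4) + (1.4)·(-3) - 1.0 = -12.8
ŷ1 = (-1.9)·(1) + (1.4)·(-5) - 1.0 = -9.9
ŷ2 = (-1.9)·(1) + (1.4)·(4) - 1.0 = 2.7
errors² = [1.21, 0.81, 0.09]
MSE = 2.1100/3 = 0.7033

0.7033


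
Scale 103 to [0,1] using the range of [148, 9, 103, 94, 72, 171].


min=9, max=171
(103-9)/(171-9) = 94/162 = 0.5802

0.5802


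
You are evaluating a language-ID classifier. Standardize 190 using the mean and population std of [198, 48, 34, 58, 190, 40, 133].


μ = 100.1429, σ = 66.7799
z = (190 - 100.1429)/66.7799 = 1.3456

1.3456


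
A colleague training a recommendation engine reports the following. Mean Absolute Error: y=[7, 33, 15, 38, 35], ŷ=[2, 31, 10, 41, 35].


Absolute errors: |7-2|=5, |33-31|=2, |15-10|=5, |38-41|=3, |35-35|=0
Sum = 15
MAE = 15/5 = 3

3


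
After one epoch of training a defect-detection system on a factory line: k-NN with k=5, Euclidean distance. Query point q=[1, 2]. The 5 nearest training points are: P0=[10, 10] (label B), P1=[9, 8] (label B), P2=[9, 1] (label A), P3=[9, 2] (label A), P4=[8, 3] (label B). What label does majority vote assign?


d(q,P0) = 12.0416  (label B)
d(q,P1) = 10.0  (label B)
d(q,P2) = 8.0623  (label A)
d(q,P3) = 8.0  (label A)
d(q,P4) = 7.0711  (label B)
Votes: A=2, B=3
Majority → B

B


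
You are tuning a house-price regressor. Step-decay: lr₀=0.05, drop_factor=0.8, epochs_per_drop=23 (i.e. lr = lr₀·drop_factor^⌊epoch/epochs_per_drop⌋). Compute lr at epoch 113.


n_drops = ⌊113/23⌋ = 4
lr = 0.05·0.8^4 = 0.05·0.4096 = 0.02048

0.02048


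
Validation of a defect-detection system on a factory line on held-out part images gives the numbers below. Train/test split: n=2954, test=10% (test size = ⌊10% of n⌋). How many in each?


Test = ⌊2954·10/100⌋ = 295
Train = 2954 - 295 = 2659

Train: 2659, Test: 295


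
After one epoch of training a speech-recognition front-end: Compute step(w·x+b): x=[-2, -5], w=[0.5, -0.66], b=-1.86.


z = (-2)·(0.5) + (-5)·(-0.66) - 1.86
  = 0.44
step(z) = 1 (z≥0)

1


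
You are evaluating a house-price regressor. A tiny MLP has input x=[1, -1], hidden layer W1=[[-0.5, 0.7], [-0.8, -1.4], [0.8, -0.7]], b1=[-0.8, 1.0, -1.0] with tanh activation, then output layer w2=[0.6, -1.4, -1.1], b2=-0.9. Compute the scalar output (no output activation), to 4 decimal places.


z1[0] = (-0.5)·(1) + (0.7)·(-1) - 0.8 = -2.0
z1[1] = (-0.8)·(1) + (-1.4)·(-1) + 1.0 = 1.6
z1[2] = (0.8)·(1) + (-0.7)·(-1) - 1.0 = 0.5
h = tanh(z1) = [-0.964, 0.9217, 0.4621]
output = (0.6)·(-0.964) + (-1.4)·(0.9217) + (-1.1)·(0.4621) - 0.9 = -3.2771

-3.2771


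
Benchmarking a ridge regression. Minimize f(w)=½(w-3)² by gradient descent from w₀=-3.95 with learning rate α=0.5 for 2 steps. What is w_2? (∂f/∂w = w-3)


step 1: grad = -3.95-3 = -6.95; w = -3.95 - 0.5·(-6.95) = -0.475
step 2: grad = -0.475-3 = -3.475; w = -0.475 - 0.5·(-3.475) = 1.2625

1.2625


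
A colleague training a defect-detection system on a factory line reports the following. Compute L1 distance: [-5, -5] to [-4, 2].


d = |-5+ 4| + |-5-2|
  = 1 + 7
  = 8

8


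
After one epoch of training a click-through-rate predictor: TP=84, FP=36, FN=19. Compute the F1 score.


Precision = 84/120 = 0.7
Recall = 84/103 = 0.8155
F1 = 2·P·R/(P+R) = 2·TP/(2·TP+FP+FN) = 168/(168+36+19) = 168/223 = 0.7534

0.7534


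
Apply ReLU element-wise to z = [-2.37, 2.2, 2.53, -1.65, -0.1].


ReLU(-2.37) = max(0, -2.37) = 0.0
ReLU(2.2) = max(0, 2.2) = 2.2
ReLU(2.53) = max(0, 2.53) = 2.53
ReLU(-1.65) = max(0, -1.65) = 0.0
ReLU(-0.1) = max(0, -0.1) = 0.0
result = [0.0, 2.2, 2.53, 0.0, 0.0]

[0.0, 2.2, 2.53, 0.0, 0.0]


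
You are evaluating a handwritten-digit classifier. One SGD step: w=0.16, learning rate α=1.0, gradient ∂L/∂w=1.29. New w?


w_new = w - α·∇
= 0.16 - 1.0·1.29
= 0.16 - 1.29
= -1.13

-1.13


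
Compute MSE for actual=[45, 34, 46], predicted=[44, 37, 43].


Squared errors: (45-44)²=1, (34-37)²=9, (46-43)²=9
Sum = 19
MSE = 19/3 = 19/3

19/3


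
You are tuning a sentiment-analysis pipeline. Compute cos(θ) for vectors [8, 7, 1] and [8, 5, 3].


A·B = 8·8 + 7·5 + 1·3 = 102
‖A‖ = √114 = 10.6771, ‖B‖ = √98 = 9.8995
cos = 102/(√114·√98) = 102/√11172 = 0.965

0.965


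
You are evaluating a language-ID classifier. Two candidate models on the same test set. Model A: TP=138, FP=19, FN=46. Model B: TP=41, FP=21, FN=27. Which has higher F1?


Model A: P=138/157=0.879, R=138/184=0.75, F1=2PR/(P+R)=2TP/(2TP+FP+FN)=276/341=0.8094
Model B: P=41/62=0.6613, R=41/68=0.6029, F1=2PR/(P+R)=2TP/(2TP+FP+FN)=82/130=0.6308
0.8094 > 0.6308 → Model A

Model A


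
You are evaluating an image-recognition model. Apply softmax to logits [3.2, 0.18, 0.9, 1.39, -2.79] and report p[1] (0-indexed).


Exponentials: e^3.2=24.5325, e^0.18=1.1972, e^0.9=2.4596, e^1.39=4.0149, e^-2.79=0.0614
Sum = 32.2656
Softmax = [0.7603, 0.0371, 0.0762, 0.1244, 0.0019]
p[1] = 1.1972/32.2656 = 0.0371

0.0371


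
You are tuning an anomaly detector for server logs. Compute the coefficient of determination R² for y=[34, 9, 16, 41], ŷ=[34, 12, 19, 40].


ȳ = 25
SS_res = Σ(y-ŷ)² = 19
SS_tot = Σ(y-ȳ)² = 674
R² = 1 - SS_res/SS_tot = 1 - 0.0282 = 0.9718

0.9718


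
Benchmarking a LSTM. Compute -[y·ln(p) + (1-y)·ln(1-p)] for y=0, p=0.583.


BCE = -[y·ln(p) + (1-y)·ln(1-p)]
= -0 - 1·ln(1-0.583)
= -ln(0.417) = 0.8747

0.8747


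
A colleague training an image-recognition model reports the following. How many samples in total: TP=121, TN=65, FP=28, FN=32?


Total = TP + TN + FP + FN
= 121 + 65 + 28 + 32
= 246
(Predicted positive: 149, predicted negative: 97)

246


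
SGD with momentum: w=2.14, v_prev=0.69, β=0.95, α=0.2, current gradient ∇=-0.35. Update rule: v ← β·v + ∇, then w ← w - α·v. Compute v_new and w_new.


v_new = 0.95·0.69 - 0.35 = 0.6555 - 0.35 = 0.3055
w_new = 2.14 - 0.2·0.3055 = 2.14 - 0.0611 = 2.0789

v_new=0.3055, w_new=2.0789


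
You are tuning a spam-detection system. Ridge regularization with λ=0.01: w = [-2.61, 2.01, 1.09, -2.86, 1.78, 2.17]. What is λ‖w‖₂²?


‖w‖₂² = (-2.61)² + (2.01)² + (1.09)² + (-2.86)² + (1.78)² + (2.17)²
     = 6.8121 + 4.0401 + 1.1881 + 8.1796 + 3.1684 + 4.7089
     = 28.0972
λ·‖w‖₂² = 0.01·28.0972 = 0.280972

0.280972


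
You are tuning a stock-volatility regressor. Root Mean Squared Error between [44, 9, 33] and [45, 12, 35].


MSE = 14/3 = 4.6667
RMSE = √(14/3) = 2.1602

2.1602


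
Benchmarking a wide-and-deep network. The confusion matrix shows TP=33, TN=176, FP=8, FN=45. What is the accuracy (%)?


Accuracy = (TP+TN)/(TP+TN+FP+FN)
= (33+176)/(262)
= 209/262 = 79.77%

79.77%


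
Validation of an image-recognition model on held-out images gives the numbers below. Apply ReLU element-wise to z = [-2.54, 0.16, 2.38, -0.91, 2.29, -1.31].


ReLU(-2.54) = max(0, -2.54) = 0.0
ReLU(0.16) = max(0, 0.16) = 0.16
ReLU(2.38) = max(0, 2.38) = 2.38
ReLU(-0.91) = max(0, -0.91) = 0.0
ReLU(2.29) = max(0, 2.29) = 2.29
ReLU(-1.31) = max(0, -1.31) = 0.0
result = [0.0, 0.16, 2.38, 0.0, 2.29, 0.0]

[0.0, 0.16, 2.38, 0.0, 2.29, 0.0]


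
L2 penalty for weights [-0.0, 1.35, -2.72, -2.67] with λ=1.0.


‖w‖₂² = (-0.0)² + (1.35)² + (-2.72)² + (-2.67)²
     = 0 + 1.8225 + 7.3984 + 7.1289
     = 16.3498
λ·‖w‖₂² = 1.0·16.3498 = 16.3498

16.3498


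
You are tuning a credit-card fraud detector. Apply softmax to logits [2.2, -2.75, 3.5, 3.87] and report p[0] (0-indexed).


Exponentials: e^2.2=9.025, e^-2.75=0.0639, e^3.5=33.1155, e^3.87=47.9424
Sum = 90.1468
Softmax = [0.1001, 0.0007, 0.3674, 0.5318]
p[0] = 9.025/90.1468 = 0.1001

0.1001


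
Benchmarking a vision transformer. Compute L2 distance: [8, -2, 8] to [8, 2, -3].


d = √((8-8)² + (-2-2)² + (8+ 3)²)
  = √(0 + 16 + 121)
  = √137 = 11.7047

11.7047


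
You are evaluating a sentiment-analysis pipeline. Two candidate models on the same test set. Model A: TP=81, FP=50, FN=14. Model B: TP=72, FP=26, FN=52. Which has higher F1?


Model A: P=81/131=0.6183, R=81/95=0.8526, F1=2PR/(P+R)=2TP/(2TP+FP+FN)=162/226=0.7168
Model B: P=72/98=0.7347, R=72/124=0.5806, F1=2PR/(P+R)=2TP/(2TP+FP+FN)=144/222=0.6486
0.7168 > 0.6486 → Model A

Model A


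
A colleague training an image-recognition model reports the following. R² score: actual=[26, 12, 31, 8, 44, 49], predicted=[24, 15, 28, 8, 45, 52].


ȳ = 28.3333
SS_res = Σ(y-ŷ)² = 32
SS_tot = Σ(y-ȳ)² = 1365.33
R² = 1 - SS_res/SS_tot = 1 - 0.0234 = 0.9766

0.9766


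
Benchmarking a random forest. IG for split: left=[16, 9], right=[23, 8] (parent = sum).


Parent = [39, 17], H_parent = 0.8856
H_left = 0.9427 (n=25), H_right = 0.8238 (n=31)
H_children = (25/56)·0.9427 + (31/56)·0.8238 = 0.8769
IG = 0.8856 - 0.8769 = 0.0087

0.0087


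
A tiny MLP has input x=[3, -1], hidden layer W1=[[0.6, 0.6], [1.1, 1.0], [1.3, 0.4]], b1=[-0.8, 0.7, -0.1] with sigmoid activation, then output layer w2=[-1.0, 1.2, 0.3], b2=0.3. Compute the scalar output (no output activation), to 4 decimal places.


z1[0] = (0.6)·(3) + (0.6)·(-1) - 0.8 = 0.4
z1[1] = (1.1)·(3) + (1.0)·(-1) + 0.7 = 3.0
z1[2] = (1.3)·(3) + (0.4)·(-1) - 0.1 = 3.4
h = sigmoid(z1) = [0.5987, 0.9526, 0.9677]
output = (-1.0)·(0.5987) + (1.2)·(0.9526) + (0.3)·(0.9677) + 0.3 = 1.1347

1.1347


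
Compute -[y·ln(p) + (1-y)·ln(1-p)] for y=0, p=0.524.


BCE = -[y·ln(p) + (1-y)·ln(1-p)]
= -0 - 1·ln(1-0.524)
= -ln(0.476) = 0.7423

0.7423


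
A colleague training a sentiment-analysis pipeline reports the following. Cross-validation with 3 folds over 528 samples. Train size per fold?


Fold size = 528/3 = 176
Training per fold = 528 - 176 = 352

352


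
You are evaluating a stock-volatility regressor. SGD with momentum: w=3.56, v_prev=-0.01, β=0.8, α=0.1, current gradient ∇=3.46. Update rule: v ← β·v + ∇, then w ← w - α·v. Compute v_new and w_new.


v_new = 0.8·-0.01 + 3.46 = -0.008 + 3.46 = 3.452
w_new = 3.56 - 0.1·3.452 = 3.56 - 0.3452 = 3.2148

v_new=3.452, w_new=3.2148


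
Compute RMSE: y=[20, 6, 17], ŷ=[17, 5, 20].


MSE = 19/3 = 6.3333
RMSE = √(19/3) = 2.5166

2.5166


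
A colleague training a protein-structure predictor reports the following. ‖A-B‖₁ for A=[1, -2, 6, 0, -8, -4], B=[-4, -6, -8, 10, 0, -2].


d = |1+ 4| + |-2+ 6| + |6+ 8| + |0-10| + |-8-0| + |-4+ 2|
  = 5 + 4 + 14 + 10 + 8 + 2
  = 43

43


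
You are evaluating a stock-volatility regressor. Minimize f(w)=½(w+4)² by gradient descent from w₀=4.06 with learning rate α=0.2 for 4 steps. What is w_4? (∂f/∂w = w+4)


step 1: grad = 4.06+4 = 8.06; w = 4.06 - 0.2·(8.06) = 2.448
step 2: grad = 2.448+4 = 6.448; w = 2.448 - 0.2·(6.448) = 1.1584
step 3: grad = 1.1584+4 = 5.1584; w = 1.1584 - 0.2·(5.1584) = 0.12672
step 4: grad = 0.12672+4 = 4.12672; w = 0.12672 - 0.2·(4.12672) = -0.698624

-0.698624


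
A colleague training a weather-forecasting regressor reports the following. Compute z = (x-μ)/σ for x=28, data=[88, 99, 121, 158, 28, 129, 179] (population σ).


μ = 114.5714, σ = 45.872
z = (28 - 114.5714)/45.872 = -1.8872

-1.8872


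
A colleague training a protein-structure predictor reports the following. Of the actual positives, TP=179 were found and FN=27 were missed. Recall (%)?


Recall = TP/(TP+FN)
= 179/(179+27)
= 179/206 = 86.89%

86.89%


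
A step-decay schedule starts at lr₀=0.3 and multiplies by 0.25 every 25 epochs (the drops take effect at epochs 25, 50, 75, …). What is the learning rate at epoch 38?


n_drops = ⌊38/25⌋ = 1
lr = 0.3·0.25^1 = 0.3·0.25 = 0.075

0.075


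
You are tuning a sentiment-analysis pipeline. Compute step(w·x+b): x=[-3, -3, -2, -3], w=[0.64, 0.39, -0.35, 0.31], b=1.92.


z = (-3)·(0.64) + (-3)·(0.39) + (-2)·(-0.35) + (-3)·(0.31) + 1.92
  = -1.4
step(z) = 0 (z<0)

0


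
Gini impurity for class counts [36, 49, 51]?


Probabilities: [36/136, 49/136, 51/136] ≈ [0.2647, 0.3603, 0.375]
Σpᵢ² = (1296 + 2401 + 2601)/136² = 6298/18496
Gini = 1 - Σpᵢ² = 1 - 6298/18496 = 0.6595

0.6595


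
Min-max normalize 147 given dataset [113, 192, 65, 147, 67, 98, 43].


min=43, max=192
(147-43)/(192-43) = 104/149 = 0.698

0.698


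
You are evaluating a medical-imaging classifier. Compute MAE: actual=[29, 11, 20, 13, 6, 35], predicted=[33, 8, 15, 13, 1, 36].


Absolute errors: |29-33|=4, |11-8|=3, |20-15|=5, |13-13|=0, |6-1|=5, |35-36|=1
Sum = 18
MAE = 18/6 = 3

3


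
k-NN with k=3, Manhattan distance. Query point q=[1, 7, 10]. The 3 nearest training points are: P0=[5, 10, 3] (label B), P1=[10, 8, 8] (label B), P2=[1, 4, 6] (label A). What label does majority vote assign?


d(q,P0) = 14  (label B)
d(q,P1) = 12  (label B)
d(q,P2) = 7  (label A)
Votes: A=1, B=2
Majority → B

B


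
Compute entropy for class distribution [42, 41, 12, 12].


Probabilities: [42/107, 41/107, 12/107, 12/107] ≈ [0.3925, 0.3832, 0.1121, 0.1121]
H = -((42/107)·log₂(42/107) + (41/107)·log₂(41/107) + (12/107)·log₂(12/107) + (12/107)·log₂(12/107))
  = 1.7679 bits

1.7679 bits


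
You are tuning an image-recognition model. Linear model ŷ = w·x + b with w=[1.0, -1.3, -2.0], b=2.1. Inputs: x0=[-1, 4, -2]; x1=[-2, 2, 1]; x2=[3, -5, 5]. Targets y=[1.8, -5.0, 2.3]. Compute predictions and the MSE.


ŷ0 = (1.0)·(-1) + (-1.3)·(4) + (-2.0)·(-2) + 2.1 = -0.1
ŷ1 = (1.0)·(-2) + (-1.3)·(2) + (-2.0)·(1) + 2.1 = -4.5
ŷ2 = (1.0)·(3) + (-1.3)·(-5) + (-2.0)·(5) + 2.1 = 1.6
errors² = [3.61, 0.25, 0.49]
MSE = 4.3500/3 = 1.45

1.45


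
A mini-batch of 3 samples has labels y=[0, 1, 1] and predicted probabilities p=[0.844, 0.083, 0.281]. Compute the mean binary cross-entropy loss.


L[0] = -ln(1-0.844) = -ln(0.156) = 1.8579
L[1] = -ln(0.083) = 2.4889
L[2] = -ln(0.281) = 1.2694
mean = (1.8579 + 2.4889 + 1.2694)/3 = 1.8721

1.8721


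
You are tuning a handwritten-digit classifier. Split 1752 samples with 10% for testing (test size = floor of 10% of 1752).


Test = ⌊1752·10/100⌋ = 175
Train = 1752 - 175 = 1577

Train: 1577, Test: 175


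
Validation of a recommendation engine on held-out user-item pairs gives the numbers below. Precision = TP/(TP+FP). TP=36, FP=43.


Precision = TP/(TP+FP)
= 36/(36+43)
= 36/79 = 45.57%

45.57%


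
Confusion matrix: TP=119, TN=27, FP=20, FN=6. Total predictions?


Total = TP + TN + FP + FN
= 119 + 27 + 20 + 6
= 172
(Predicted positive: 139, predicted negative: 33)

172


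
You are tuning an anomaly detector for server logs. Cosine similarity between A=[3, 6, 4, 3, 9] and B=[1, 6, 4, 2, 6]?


A·B = 3·1 + 6·6 + 4·4 + 3·2 + 9·6 = 115
‖A‖ = √151 = 12.2882, ‖B‖ = √93 = 9.6437
cos = 115/(√151·√93) = 115/√14043 = 0.9704

0.9704


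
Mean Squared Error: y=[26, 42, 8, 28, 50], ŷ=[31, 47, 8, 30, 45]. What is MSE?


Squared errors: (26-31)²=25, (42-47)²=25, (8-8)²=0, (28-30)²=4, (50-45)²=25
Sum = 79
MSE = 79/5 = 79/5

79/5


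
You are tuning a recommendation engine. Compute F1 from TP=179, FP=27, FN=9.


Precision = 179/206 = 0.8689
Recall = 179/188 = 0.9521
F1 = 2·P·R/(P+R) = 2·TP/(2·TP+FP+FN) = 358/(358+27+9) = 358/394 = 0.9086

0.9086


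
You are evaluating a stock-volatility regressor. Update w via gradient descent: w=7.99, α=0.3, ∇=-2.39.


w_new = w - α·∇
= 7.99 - 0.3·-2.39
= 7.99 + 0.717
= 8.707

8.707


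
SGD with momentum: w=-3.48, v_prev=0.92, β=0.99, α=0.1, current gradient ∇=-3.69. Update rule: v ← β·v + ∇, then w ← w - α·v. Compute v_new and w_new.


v_new = 0.99·0.92 - 3.69 = 0.9108 - 3.69 = -2.7792
w_new = -3.48 - 0.1·-2.7792 = -3.48 + 0.27792 = -3.20208

v_new=-2.7792, w_new=-3.20208


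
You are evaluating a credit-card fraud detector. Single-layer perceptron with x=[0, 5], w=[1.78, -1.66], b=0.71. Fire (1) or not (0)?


z = (0)·(1.78) + (5)·(-1.66) + 0.71
  = -7.59
step(z) = 0 (z<0)

0


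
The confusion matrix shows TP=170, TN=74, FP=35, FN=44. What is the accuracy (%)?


Accuracy = (TP+TN)/(TP+TN+FP+FN)
= (170+74)/(323)
= 244/323 = 75.54%

75.54%


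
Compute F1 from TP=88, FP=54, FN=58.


Precision = 88/142 = 0.6197
Recall = 88/146 = 0.6027
F1 = 2·P·R/(P+R) = 2·TP/(2·TP+FP+FN) = 176/(176+54+58) = 176/288 = 0.6111

0.6111


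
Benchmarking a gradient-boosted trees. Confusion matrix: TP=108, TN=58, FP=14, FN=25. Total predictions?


Total = TP + TN + FP + FN
= 108 + 58 + 14 + 25
= 205
(Predicted positive: 122, predicted negative: 83)

205


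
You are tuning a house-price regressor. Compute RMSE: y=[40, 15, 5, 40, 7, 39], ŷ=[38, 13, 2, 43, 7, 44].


MSE = 51/6 = 8.5
RMSE = √(51/6) = 2.9155

2.9155


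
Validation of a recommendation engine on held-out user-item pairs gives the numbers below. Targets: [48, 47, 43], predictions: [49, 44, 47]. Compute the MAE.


Absolute errors: |48-49|=1, |47-44|=3, |43-47|=4
Sum = 8
MAE = 8/3 = 8/3

8/3


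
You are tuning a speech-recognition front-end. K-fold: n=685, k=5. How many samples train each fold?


Fold size = 685/5 = 137
Training per fold = 685 - 137 = 548

548


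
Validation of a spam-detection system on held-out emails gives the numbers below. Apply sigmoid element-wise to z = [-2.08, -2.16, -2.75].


σ(-2.08) = 1/(1+e^2.08) = 0.1111
σ(-2.16) = 1/(1+e^2.16) = 0.1034
σ(-2.75) = 1/(1+e^2.75) = 0.0601
result = [0.1111, 0.1034, 0.0601]

[0.1111, 0.1034, 0.0601]


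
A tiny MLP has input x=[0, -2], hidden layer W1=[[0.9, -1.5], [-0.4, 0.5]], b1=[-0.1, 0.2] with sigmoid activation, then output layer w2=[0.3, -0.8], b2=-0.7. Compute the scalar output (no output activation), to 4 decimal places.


z1[0] = (0.9)·(0) + (-1.5)·(-2) - 0.1 = 2.9
z1[1] = (-0.4)·(0) + (0.5)·(-2) + 0.2 = -0.8
h = sigmoid(z1) = [0.9478, 0.31]
output = (0.3)·(0.9478) + (-0.8)·(0.31) - 0.7 = -0.6637

-0.6637


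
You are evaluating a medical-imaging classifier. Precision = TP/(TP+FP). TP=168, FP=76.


Precision = TP/(TP+FP)
= 168/(168+76)
= 168/244 = 68.85%

68.85%


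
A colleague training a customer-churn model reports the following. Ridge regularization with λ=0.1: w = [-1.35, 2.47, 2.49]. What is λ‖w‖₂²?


‖w‖₂² = (-1.35)² + (2.47)² + (2.49)²
     = 1.8225 + 6.1009 + 6.2001
     = 14.1235
λ·‖w‖₂² = 0.1·14.1235 = 1.41235

1.41235


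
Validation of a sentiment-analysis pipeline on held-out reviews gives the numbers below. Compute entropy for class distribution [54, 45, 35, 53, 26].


Probabilities: [54/213, 45/213, 35/213, 53/213, 26/213] ≈ [0.2535, 0.2113, 0.1643, 0.2488, 0.1221]
H = -((54/213)·log₂(54/213) + (45/213)·log₂(45/213) + (35/213)·log₂(35/213) + (53/213)·log₂(53/213) + (26/213)·log₂(26/213))
  = 2.2736 bits

2.2736 bits


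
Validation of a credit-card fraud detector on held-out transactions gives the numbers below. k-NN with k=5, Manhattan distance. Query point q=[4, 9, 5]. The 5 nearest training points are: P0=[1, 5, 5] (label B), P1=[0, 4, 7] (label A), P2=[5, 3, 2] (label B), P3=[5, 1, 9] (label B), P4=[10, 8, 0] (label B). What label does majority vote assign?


d(q,P0) = 7  (label B)
d(q,P1) = 11  (label A)
d(q,P2) = 10  (label B)
d(q,P3) = 13  (label B)
d(q,P4) = 12  (label B)
Votes: A=1, B=4
Majority → B

B


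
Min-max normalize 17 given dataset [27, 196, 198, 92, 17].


min=17, max=198
(17-17)/(198-17) = 0/181 = 0.0

0.0


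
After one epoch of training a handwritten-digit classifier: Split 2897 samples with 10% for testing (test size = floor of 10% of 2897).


Test = ⌊2897·10/100⌋ = 289
Train = 2897 - 289 = 2608

Train: 2608, Test: 289


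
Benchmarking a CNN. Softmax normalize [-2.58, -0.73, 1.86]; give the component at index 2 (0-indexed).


Exponentials: e^-2.58=0.0758, e^-0.73=0.4819, e^1.86=6.4237
Sum = 6.9814
Softmax = [0.0109, 0.069, 0.9201]
p[2] = 6.4237/6.9814 = 0.9201

0.9201


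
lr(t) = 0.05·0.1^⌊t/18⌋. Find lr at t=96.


n_drops = ⌊96/18⌋ = 5
lr = 0.05·0.1^5 = 0.05·0.00001 = 0.0000005

0.0000005


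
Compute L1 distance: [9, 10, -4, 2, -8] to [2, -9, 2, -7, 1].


d = |9-2| + |10+ 9| + |-4-2| + |2+ 7| + |-8-1|
  = 7 + 19 + 6 + 9 + 9
  = 50

50


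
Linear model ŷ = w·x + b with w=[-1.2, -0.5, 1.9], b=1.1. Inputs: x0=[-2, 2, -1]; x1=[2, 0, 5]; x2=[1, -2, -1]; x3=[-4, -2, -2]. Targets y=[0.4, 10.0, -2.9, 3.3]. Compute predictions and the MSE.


ŷ0 = (-1.2)·(-2) + (-0.5)·(2) + (1.9)·(-1) + 1.1 = 0.6
ŷ1 = (-1.2)·(2) + (-0.5)·(0) + (1.9)·(5) + 1.1 = 8.2
ŷ2 = (-1.2)·(1) + (-0.5)·(-2) + (1.9)·(-1) + 1.1 = -1.0
ŷ3 = (-1.2)·(-4) + (-0.5)·(-2) + (1.9)·(-2) + 1.1 = 3.1
errors² = [0.04, 3.24, 3.61, 0.04]
MSE = 6.9300/4 = 1.7325

1.7325


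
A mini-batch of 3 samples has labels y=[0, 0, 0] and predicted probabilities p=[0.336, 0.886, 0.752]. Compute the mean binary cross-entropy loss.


L[0] = -ln(1-0.336) = -ln(0.664) = 0.4095
L[1] = -ln(1-0.886) = -ln(0.114) = 2.1716
L[2] = -ln(1-0.752) = -ln(0.248) = 1.3943
mean = (0.4095 + 2.1716 + 1.3943)/3 = 1.3251

1.3251


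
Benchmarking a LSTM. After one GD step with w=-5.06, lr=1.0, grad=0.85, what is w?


w_new = w - α·∇
= -5.06 - 1.0·0.85
= -5.06 - 0.85
= -5.91

-5.91


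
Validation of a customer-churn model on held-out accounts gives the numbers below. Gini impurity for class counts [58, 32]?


Probabilities: [58/90, 32/90] ≈ [0.6444, 0.3556]
Σpᵢ² = (3364 + 1024)/90² = 4388/8100
Gini = 1 - Σpᵢ² = 1 - 4388/8100 = 0.4583

0.4583


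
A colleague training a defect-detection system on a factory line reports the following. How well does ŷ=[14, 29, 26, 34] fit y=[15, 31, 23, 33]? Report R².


ȳ = 25.5
SS_res = Σ(y-ŷ)² = 15
SS_tot = Σ(y-ȳ)² = 203
R² = 1 - SS_res/SS_tot = 1 - 0.0739 = 0.9261

0.9261


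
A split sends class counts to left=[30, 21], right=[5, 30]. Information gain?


Parent = [35, 51], H_parent = 0.9749
H_left = 0.9774 (n=51), H_right = 0.5917 (n=35)
H_children = (51/86)·0.9774 + (35/86)·0.5917 = 0.8204
IG = 0.9749 - 0.8204 = 0.1545

0.1545


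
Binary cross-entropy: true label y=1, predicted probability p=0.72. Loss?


BCE = -[y·ln(p) + (1-y)·ln(1-p)]
= -1·ln(0.72) - 0
= -ln(0.72) = 0.3285

0.3285


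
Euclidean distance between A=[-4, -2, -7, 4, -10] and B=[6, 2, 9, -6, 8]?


d = √((-4-6)² + (-2-2)² + (-7-9)² + (4+ 6)² + (-10-8)²)
  = √(100 + 16 + 256 + 100 + 324)
  = √796 = 28.2135

28.2135


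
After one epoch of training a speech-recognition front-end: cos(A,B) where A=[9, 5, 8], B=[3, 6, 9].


A·B = 9·3 + 5·6 + 8·9 = 129
‖A‖ = √170 = 13.0384, ‖B‖ = √126 = 11.225
cos = 129/(√170·√126) = 129/√21420 = 0.8814

0.8814


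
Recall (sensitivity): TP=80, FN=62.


Recall = TP/(TP+FN)
= 80/(80+62)
= 80/142 = 56.34%

56.34%


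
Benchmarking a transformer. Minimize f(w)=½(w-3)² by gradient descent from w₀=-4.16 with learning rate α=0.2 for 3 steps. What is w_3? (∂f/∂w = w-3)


step 1: grad = -4.16-3 = -7.16; w = -4.16 - 0.2·(-7.16) = -2.728
step 2: grad = -2.728-3 = -5.728; w = -2.728 - 0.2·(-5.728) = -1.5824
step 3: grad = -1.5824-3 = -4.5824; w = -1.5824 - 0.2·(-4.5824) = -0.66592

-0.66592


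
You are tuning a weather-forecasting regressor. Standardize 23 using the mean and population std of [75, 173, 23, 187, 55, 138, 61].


μ = 101.7143, σ = 59.0659
z = (23 - 101.7143)/59.0659 = -1.3327

-1.3327


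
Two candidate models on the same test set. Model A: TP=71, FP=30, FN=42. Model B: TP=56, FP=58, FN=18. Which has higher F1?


Model A: P=71/101=0.703, R=71/113=0.6283, F1=2PR/(P+R)=2TP/(2TP+FP+FN)=142/214=0.6636
Model B: P=56/114=0.4912, R=56/74=0.7568, F1=2PR/(P+R)=2TP/(2TP+FP+FN)=112/188=0.5957
0.6636 > 0.5957 → Model A

Model A


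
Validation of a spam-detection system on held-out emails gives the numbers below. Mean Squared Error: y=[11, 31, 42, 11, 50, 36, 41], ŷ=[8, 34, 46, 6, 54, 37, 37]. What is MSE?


Squared errors: (11-8)²=9, (31-34)²=9, (42-46)²=16, (11-6)²=25, (50-54)²=16, (36-37)²=1, (41-37)²=16
Sum = 92
MSE = 92/7 = 92/7

92/7


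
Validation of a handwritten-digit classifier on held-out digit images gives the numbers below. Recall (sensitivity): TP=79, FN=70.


Recall = TP/(TP+FN)
= 79/(79+70)
= 79/149 = 53.02%

53.02%


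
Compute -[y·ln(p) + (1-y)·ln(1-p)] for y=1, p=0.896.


BCE = -[y·ln(p) + (1-y)·ln(1-p)]
= -1·ln(0.896) - 0
= -ln(0.896) = 0.1098

0.1098


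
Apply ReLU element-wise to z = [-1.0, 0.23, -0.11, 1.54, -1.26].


ReLU(-1.0) = max(0, -1.0) = 0.0
ReLU(0.23) = max(0, 0.23) = 0.23
ReLU(-0.11) = max(0, -0.11) = 0.0
ReLU(1.54) = max(0, 1.54) = 1.54
ReLU(-1.26) = max(0, -1.26) = 0.0
result = [0.0, 0.23, 0.0, 1.54, 0.0]

[0.0, 0.23, 0.0, 1.54, 0.0]


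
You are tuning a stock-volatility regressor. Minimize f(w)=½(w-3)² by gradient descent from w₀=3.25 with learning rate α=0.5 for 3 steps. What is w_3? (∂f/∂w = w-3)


step 1: grad = 3.25-3 = 0.25; w = 3.25 - 0.5·(0.25) = 3.125
step 2: grad = 3.125-3 = 0.125; w = 3.125 - 0.5·(0.125) = 3.0625
step 3: grad = 3.0625-3 = 0.0625; w = 3.0625 - 0.5·(0.0625) = 3.03125

3.03125


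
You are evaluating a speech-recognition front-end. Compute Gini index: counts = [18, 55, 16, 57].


Probabilities: [18/146, 55/146, 16/146, 57/146] ≈ [0.1233, 0.3767, 0.1096, 0.3904]
Σpᵢ² = (324 + 3025 + 256 + 3249)/146² = 6854/21316
Gini = 1 - Σpᵢ² = 1 - 6854/21316 = 0.6785

0.6785


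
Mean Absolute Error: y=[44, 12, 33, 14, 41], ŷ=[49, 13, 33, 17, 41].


Absolute errors: |44-49|=5, |12-13|=1, |33-33|=0, |14-17|=3, |41-41|=0
Sum = 9
MAE = 9/5 = 9/5

9/5


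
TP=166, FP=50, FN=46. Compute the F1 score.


Precision = 166/216 = 0.7685
Recall = 166/212 = 0.783
F1 = 2·P·R/(P+R) = 2·TP/(2·TP+FP+FN) = 332/(332+50+46) = 332/428 = 0.7757

0.7757


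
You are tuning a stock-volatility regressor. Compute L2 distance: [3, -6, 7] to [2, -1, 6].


d = √((3-2)² + (-6+ 1)² + (7-6)²)
  = √(1 + 25 + 1)
  = √27 = 5.1962

5.1962


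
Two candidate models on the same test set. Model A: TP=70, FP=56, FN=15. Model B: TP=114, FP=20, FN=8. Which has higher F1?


Model A: P=70/126=0.5556, R=70/85=0.8235, F1=2PR/(P+R)=2TP/(2TP+FP+FN)=140/211=0.6635
Model B: P=114/134=0.8507, R=114/122=0.9344, F1=2PR/(P+R)=2TP/(2TP+FP+FN)=228/256=0.8906
0.6635 < 0.8906 → Model B

Model B


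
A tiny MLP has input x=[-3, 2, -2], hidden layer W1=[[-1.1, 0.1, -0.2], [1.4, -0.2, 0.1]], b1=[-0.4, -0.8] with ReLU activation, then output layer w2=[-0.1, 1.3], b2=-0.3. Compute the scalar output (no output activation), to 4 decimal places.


z1[0] = (-1.1)·(-3) + (0.1)·(2) + (-0.2)·(-2) - 0.4 = 3.5
z1[1] = (1.4)·(-3) + (-0.2)·(2) + (0.1)·(-2) - 0.8 = -5.6
h = ReLU(z1) = [3.5, 0.0]
output = (-0.1)·(3.5) + (1.3)·(0.0) - 0.3 = -0.65

-0.65


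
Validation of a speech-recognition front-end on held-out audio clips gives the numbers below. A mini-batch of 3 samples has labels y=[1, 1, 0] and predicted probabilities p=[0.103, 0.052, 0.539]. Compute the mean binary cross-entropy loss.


L[0] = -ln(0.103) = 2.273
L[1] = -ln(0.052) = 2.9565
L[2] = -ln(1-0.539) = -ln(0.461) = 0.7744
mean = (2.273 + 2.9565 + 0.7744)/3 = 2.0013

2.0013


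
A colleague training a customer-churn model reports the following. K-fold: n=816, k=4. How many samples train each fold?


Fold size = 816/4 = 204
Training per fold = 816 - 204 = 612

612


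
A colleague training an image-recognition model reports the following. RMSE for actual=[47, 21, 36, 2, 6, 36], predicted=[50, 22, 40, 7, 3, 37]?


MSE = 61/6 = 10.1667
RMSE = √(61/6) = 3.1885

3.1885


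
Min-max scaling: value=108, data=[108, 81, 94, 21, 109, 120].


min=21, max=120
(108-21)/(120-21) = 87/99 = 0.8788

0.8788


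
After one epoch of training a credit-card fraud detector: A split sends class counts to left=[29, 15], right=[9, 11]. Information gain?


Parent = [38, 26], H_parent = 0.9745
H_left = 0.9257 (n=44), H_right = 0.9928 (n=20)
H_children = (44/64)·0.9257 + (20/64)·0.9928 = 0.9467
IG = 0.9745 - 0.9467 = 0.0278

0.0278


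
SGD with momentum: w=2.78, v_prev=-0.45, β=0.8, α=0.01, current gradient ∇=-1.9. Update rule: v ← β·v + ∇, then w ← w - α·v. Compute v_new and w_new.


v_new = 0.8·-0.45 - 1.9 = -0.36 - 1.9 = -2.26
w_new = 2.78 - 0.01·-2.26 = 2.78 + 0.0226 = 2.8026

v_new=-2.26, w_new=2.8026


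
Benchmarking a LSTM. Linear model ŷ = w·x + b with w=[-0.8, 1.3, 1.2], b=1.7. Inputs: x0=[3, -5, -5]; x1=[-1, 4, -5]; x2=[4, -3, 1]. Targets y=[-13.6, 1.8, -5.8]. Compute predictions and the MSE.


ŷ0 = (-0.8)·(3) + (1.3)·(-5) + (1.2)·(-5) + 1.7 = -13.2
ŷ1 = (-0.8)·(-1) + (1.3)·(4) + (1.2)·(-5) + 1.7 = 1.7
ŷ2 = (-0.8)·(4) + (1.3)·(-3) + (1.2)·(1) + 1.7 = -4.2
errors² = [0.16, 0.01, 2.56]
MSE = 2.7300/3 = 0.91

0.91


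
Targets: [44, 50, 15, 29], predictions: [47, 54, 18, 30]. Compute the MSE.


Squared errors: (44-47)²=9, (50-54)²=16, (15-18)²=9, (29-30)²=1
Sum = 35
MSE = 35/4 = 35/4

35/4


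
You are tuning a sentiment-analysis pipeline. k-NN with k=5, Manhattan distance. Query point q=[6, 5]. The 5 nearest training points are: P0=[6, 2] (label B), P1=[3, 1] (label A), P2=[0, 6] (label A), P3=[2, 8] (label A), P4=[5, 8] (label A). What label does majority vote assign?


d(q,P0) = 3  (label B)
d(q,P1) = 7  (label A)
d(q,P2) = 7  (label A)
d(q,P3) = 7  (label A)
d(q,P4) = 4  (label A)
Votes: A=4, B=1
Majority → A

A


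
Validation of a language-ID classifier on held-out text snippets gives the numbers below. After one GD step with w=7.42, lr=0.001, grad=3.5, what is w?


w_new = w - α·∇
= 7.42 - 0.001·3.5
= 7.42 - 0.0035
= 7.4165

7.4165


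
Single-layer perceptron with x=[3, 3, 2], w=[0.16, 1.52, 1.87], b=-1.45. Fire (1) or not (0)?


z = (3)·(0.16) + (3)·(1.52) + (2)·(1.87) - 1.45
  = 7.33
step(z) = 1 (z≥0)

1


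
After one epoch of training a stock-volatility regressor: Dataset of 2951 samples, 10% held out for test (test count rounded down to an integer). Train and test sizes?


Test = ⌊2951·10/100⌋ = 295
Train = 2951 - 295 = 2656

Train: 2656, Test: 295


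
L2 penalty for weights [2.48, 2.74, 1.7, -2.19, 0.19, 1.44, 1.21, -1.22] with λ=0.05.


‖w‖₂² = (2.48)² + (2.74)² + (1.7)² + (-2.19)² + (0.19)² + (1.44)² + (1.21)² + (-1.22)²
     = 6.1504 + 7.5076 + 2.89 + 4.7961 + 0.0361 + 2.0736 + 1.4641 + 1.4884
     = 26.4063
λ·‖w‖₂² = 0.05·26.4063 = 1.320315

1.320315


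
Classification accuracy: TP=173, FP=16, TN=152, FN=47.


Accuracy = (TP+TN)/(TP+TN+FP+FN)
= (173+152)/(388)
= 325/388 = 83.76%

83.76%


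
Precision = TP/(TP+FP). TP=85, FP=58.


Precision = TP/(TP+FP)
= 85/(85+58)
= 85/143 = 59.44%

59.44%


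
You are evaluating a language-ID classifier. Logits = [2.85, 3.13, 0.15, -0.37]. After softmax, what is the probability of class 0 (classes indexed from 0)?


Exponentials: e^2.85=17.2878, e^3.13=22.874, e^0.15=1.1618, e^-0.37=0.6907
Sum = 42.0143
Softmax = [0.4115, 0.5444, 0.0277, 0.0164]
p[0] = 17.2878/42.0143 = 0.4115

0.4115


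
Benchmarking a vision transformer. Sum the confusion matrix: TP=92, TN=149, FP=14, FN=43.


Total = TP + TN + FP + FN
= 92 + 149 + 14 + 43
= 298
(Predicted positive: 106, predicted negative: 192)

298


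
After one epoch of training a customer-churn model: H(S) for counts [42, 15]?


Probabilities: [42/57, 15/57] ≈ [0.7368, 0.2632]
H = -((42/57)·log₂(42/57) + (15/57)·log₂(15/57))
  = 0.8315 bits

0.8315 bits


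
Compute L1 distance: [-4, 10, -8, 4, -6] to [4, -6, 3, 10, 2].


d = |-4-4| + |10+ 6| + |-8-3| + |4-10| + |-6-2|
  = 8 + 16 + 11 + 6 + 8
  = 49

49


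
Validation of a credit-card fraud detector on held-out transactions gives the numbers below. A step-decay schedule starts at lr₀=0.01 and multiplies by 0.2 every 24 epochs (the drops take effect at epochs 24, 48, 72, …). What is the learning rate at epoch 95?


n_drops = ⌊95/24⌋ = 3
lr = 0.01·0.2^3 = 0.01·0.008 = 0.00008

0.00008


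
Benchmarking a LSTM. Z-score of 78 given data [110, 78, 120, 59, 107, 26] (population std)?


μ = 83.3333, σ = 32.9731
z = (78 - 83.3333)/32.9731 = -0.1617

-0.1617


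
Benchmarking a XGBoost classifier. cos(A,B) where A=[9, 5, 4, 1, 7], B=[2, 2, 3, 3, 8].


A·B = 9·2 + 5·2 + 4·3 + 1·3 + 7·8 = 99
‖A‖ = √172 = 13.1149, ‖B‖ = √90 = 9.4868
cos = 99/(√172·√90) = 99/√15480 = 0.7957

0.7957


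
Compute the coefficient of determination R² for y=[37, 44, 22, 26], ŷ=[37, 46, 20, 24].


ȳ = 32.25
SS_res = Σ(y-ŷ)² = 12
SS_tot = Σ(y-ȳ)² = 304.75
R² = 1 - SS_res/SS_tot = 1 - 0.0394 = 0.9606

0.9606


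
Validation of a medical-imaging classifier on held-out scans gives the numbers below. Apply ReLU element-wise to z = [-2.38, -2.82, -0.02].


ReLU(-2.38) = max(0, -2.38) = 0.0
ReLU(-2.82) = max(0, -2.82) = 0.0
ReLU(-0.02) = max(0, -0.02) = 0.0
result = [0.0, 0.0, 0.0]

[0.0, 0.0, 0.0]


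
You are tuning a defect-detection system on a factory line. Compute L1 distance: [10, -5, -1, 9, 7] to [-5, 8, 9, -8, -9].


d = |10+ 5| + |-5-8| + |-1-9| + |9+ 8| + |7+ 9|
  = 15 + 13 + 10 + 17 + 16
  = 71

71


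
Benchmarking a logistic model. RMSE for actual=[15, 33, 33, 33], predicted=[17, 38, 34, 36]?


MSE = 39/4 = 9.75
RMSE = √(39/4) = 3.1225

3.1225


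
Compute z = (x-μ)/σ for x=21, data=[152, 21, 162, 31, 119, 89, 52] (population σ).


μ = 89.4286, σ = 52.8525
z = (21 - 89.4286)/52.8525 = -1.2947

-1.2947


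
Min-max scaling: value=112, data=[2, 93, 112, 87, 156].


min=2, max=156
(112-2)/(156-2) = 110/154 = 0.7143

0.7143


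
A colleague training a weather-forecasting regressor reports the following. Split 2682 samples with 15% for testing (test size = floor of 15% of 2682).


Test = ⌊2682·15/100⌋ = 402
Train = 2682 - 402 = 2280

Train: 2280, Test: 402


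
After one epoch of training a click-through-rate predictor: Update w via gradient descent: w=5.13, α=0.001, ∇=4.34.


w_new = w - α·∇
= 5.13 - 0.001·4.34
= 5.13 - 0.00434
= 5.12566

5.12566


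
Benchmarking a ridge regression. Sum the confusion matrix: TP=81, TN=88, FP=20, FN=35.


Total = TP + TN + FP + FN
= 81 + 88 + 20 + 35
= 224
(Predicted positive: 101, predicted negative: 123)

224


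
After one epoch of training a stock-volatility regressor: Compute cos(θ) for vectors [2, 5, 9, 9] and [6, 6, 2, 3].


A·B = 2·6 + 5·6 + 9·2 + 9·3 = 87
‖A‖ = √191 = 13.8203, ‖B‖ = √85 = 9.2195
cos = 87/(√191·√85) = 87/√16235 = 0.6828

0.6828


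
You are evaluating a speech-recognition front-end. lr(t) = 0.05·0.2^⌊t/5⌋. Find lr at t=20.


n_drops = ⌊20/5⌋ = 4
lr = 0.05·0.2^4 = 0.05·0.0016 = 0.00008

0.00008


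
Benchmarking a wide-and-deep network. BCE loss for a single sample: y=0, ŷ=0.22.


BCE = -[y·ln(p) + (1-y)·ln(1-p)]
= -0 - 1·ln(1-0.22)
= -ln(0.78) = 0.2485

0.2485


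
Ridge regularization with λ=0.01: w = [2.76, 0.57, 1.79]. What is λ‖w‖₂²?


‖w‖₂² = (2.76)² + (0.57)² + (1.79)²
     = 7.6176 + 0.3249 + 3.2041
     = 11.1466
λ·‖w‖₂² = 0.01·11.1466 = 0.111466

0.111466


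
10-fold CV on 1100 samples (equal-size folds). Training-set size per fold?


Fold size = 1100/10 = 110
Training per fold = 1100 - 110 = 990

990


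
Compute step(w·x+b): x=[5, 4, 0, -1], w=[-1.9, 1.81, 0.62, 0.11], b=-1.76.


z = (5)·(-1.9) + (4)·(1.81) + (0)·(0.62) + (-1)·(0.11) - 1.76
  = -4.13
step(z) = 0 (z<0)

0


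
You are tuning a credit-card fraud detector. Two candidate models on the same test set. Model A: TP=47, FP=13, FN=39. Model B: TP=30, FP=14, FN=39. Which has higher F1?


Model A: P=47/60=0.7833, R=47/86=0.5465, F1=2PR/(P+R)=2TP/(2TP+FP+FN)=94/146=0.6438
Model B: P=30/44=0.6818, R=30/69=0.4348, F1=2PR/(P+R)=2TP/(2TP+FP+FN)=60/113=0.531
0.6438 > 0.531 → Model A

Model A


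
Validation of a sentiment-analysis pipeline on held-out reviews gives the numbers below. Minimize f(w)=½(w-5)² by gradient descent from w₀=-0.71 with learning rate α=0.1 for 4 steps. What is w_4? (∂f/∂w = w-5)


step 1: grad = -0.71-5 = -5.71; w = -0.71 - 0.1·(-5.71) = -0.139
step 2: grad = -0.139-5 = -5.139; w = -0.139 - 0.1·(-5.139) = 0.3749
step 3: grad = 0.3749-5 = -4.6251; w = 0.3749 - 0.1·(-4.6251) = 0.83741
step 4: grad = 0.83741-5 = -4.16259; w = 0.83741 - 0.1·(-4.16259) = 1.253669

1.253669


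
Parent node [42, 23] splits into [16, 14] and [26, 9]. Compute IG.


Parent = [42, 23], H_parent = 0.9375
H_left = 0.9968 (n=30), H_right = 0.8224 (n=35)
H_children = (30/65)·0.9968 + (35/65)·0.8224 = 0.9029
IG = 0.9375 - 0.9029 = 0.0346

0.0346


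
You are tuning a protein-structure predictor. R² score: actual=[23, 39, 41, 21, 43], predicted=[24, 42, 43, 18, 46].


ȳ = 33.4
SS_res = Σ(y-ŷ)² = 32
SS_tot = Σ(y-ȳ)² = 443.2
R² = 1 - SS_res/SS_tot = 1 - 0.0722 = 0.9278

0.9278


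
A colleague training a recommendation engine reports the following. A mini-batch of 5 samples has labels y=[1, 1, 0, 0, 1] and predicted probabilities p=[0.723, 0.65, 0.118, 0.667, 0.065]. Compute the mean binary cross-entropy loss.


L[0] = -ln(0.723) = 0.3243
L[1] = -ln(0.65) = 0.4308
L[2] = -ln(1-0.118) = -ln(0.882) = 0.1256
L[3] = -ln(1-0.667) = -ln(0.333) = 1.0996
L[4] = -ln(0.065) = 2.7334
mean = (0.3243 + 0.4308 + 0.1256 + 1.0996 + 2.7334)/5 = 0.9427

0.9427


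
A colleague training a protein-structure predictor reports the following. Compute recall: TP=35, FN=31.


Recall = TP/(TP+FN)
= 35/(35+31)
= 35/66 = 53.03%

53.03%


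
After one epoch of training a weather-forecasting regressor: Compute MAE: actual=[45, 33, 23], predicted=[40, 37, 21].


Absolute errors: |45-40|=5, |33-37|=4, |23-21|=2
Sum = 11
MAE = 11/3 = 11/3

11/3


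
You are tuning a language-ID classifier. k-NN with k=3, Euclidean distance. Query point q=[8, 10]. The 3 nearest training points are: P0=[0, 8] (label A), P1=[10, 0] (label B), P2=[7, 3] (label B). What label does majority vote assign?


d(q,P0) = 8.2462  (label A)
d(q,P1) = 10.198  (label B)
d(q,P2) = 7.0711  (label B)
Votes: A=1, B=2
Majority → B

B
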